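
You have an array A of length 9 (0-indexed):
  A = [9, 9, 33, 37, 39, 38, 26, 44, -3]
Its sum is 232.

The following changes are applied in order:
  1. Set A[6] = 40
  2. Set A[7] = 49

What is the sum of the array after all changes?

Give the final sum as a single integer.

Initial sum: 232
Change 1: A[6] 26 -> 40, delta = 14, sum = 246
Change 2: A[7] 44 -> 49, delta = 5, sum = 251

Answer: 251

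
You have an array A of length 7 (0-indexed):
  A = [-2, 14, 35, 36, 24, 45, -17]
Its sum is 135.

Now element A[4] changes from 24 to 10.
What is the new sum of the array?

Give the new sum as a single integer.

Answer: 121

Derivation:
Old value at index 4: 24
New value at index 4: 10
Delta = 10 - 24 = -14
New sum = old_sum + delta = 135 + (-14) = 121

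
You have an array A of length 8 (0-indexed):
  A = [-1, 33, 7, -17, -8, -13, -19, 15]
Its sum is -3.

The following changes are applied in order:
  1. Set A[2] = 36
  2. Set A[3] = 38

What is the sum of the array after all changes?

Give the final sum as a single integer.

Initial sum: -3
Change 1: A[2] 7 -> 36, delta = 29, sum = 26
Change 2: A[3] -17 -> 38, delta = 55, sum = 81

Answer: 81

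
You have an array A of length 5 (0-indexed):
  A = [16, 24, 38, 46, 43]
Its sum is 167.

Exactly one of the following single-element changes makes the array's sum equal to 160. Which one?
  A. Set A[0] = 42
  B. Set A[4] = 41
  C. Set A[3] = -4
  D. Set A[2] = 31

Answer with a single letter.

Answer: D

Derivation:
Option A: A[0] 16->42, delta=26, new_sum=167+(26)=193
Option B: A[4] 43->41, delta=-2, new_sum=167+(-2)=165
Option C: A[3] 46->-4, delta=-50, new_sum=167+(-50)=117
Option D: A[2] 38->31, delta=-7, new_sum=167+(-7)=160 <-- matches target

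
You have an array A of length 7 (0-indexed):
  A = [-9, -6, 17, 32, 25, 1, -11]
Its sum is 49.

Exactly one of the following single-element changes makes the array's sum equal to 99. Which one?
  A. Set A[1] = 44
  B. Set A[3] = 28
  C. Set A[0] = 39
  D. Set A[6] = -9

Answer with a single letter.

Answer: A

Derivation:
Option A: A[1] -6->44, delta=50, new_sum=49+(50)=99 <-- matches target
Option B: A[3] 32->28, delta=-4, new_sum=49+(-4)=45
Option C: A[0] -9->39, delta=48, new_sum=49+(48)=97
Option D: A[6] -11->-9, delta=2, new_sum=49+(2)=51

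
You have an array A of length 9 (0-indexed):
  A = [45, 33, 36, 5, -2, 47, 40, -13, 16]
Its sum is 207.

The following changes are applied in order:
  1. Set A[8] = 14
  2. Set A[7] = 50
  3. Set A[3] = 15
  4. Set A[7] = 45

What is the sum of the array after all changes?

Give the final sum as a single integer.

Answer: 273

Derivation:
Initial sum: 207
Change 1: A[8] 16 -> 14, delta = -2, sum = 205
Change 2: A[7] -13 -> 50, delta = 63, sum = 268
Change 3: A[3] 5 -> 15, delta = 10, sum = 278
Change 4: A[7] 50 -> 45, delta = -5, sum = 273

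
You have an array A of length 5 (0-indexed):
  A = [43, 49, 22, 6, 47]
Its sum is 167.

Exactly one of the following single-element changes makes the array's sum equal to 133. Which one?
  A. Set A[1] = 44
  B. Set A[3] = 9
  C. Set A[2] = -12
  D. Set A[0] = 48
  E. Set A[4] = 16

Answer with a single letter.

Option A: A[1] 49->44, delta=-5, new_sum=167+(-5)=162
Option B: A[3] 6->9, delta=3, new_sum=167+(3)=170
Option C: A[2] 22->-12, delta=-34, new_sum=167+(-34)=133 <-- matches target
Option D: A[0] 43->48, delta=5, new_sum=167+(5)=172
Option E: A[4] 47->16, delta=-31, new_sum=167+(-31)=136

Answer: C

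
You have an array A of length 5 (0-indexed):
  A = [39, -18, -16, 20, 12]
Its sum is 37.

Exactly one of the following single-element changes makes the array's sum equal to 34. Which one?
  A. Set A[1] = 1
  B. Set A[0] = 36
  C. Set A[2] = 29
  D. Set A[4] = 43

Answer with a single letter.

Answer: B

Derivation:
Option A: A[1] -18->1, delta=19, new_sum=37+(19)=56
Option B: A[0] 39->36, delta=-3, new_sum=37+(-3)=34 <-- matches target
Option C: A[2] -16->29, delta=45, new_sum=37+(45)=82
Option D: A[4] 12->43, delta=31, new_sum=37+(31)=68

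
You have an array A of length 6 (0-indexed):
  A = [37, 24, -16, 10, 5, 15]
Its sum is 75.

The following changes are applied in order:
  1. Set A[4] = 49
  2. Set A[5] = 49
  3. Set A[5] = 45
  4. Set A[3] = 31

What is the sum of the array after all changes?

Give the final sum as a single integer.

Answer: 170

Derivation:
Initial sum: 75
Change 1: A[4] 5 -> 49, delta = 44, sum = 119
Change 2: A[5] 15 -> 49, delta = 34, sum = 153
Change 3: A[5] 49 -> 45, delta = -4, sum = 149
Change 4: A[3] 10 -> 31, delta = 21, sum = 170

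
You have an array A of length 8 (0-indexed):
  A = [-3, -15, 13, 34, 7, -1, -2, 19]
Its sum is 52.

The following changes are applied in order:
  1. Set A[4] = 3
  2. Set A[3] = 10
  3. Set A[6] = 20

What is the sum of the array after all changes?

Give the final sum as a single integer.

Answer: 46

Derivation:
Initial sum: 52
Change 1: A[4] 7 -> 3, delta = -4, sum = 48
Change 2: A[3] 34 -> 10, delta = -24, sum = 24
Change 3: A[6] -2 -> 20, delta = 22, sum = 46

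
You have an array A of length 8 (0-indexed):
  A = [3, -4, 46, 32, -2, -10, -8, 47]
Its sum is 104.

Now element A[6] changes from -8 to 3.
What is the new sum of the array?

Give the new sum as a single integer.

Old value at index 6: -8
New value at index 6: 3
Delta = 3 - -8 = 11
New sum = old_sum + delta = 104 + (11) = 115

Answer: 115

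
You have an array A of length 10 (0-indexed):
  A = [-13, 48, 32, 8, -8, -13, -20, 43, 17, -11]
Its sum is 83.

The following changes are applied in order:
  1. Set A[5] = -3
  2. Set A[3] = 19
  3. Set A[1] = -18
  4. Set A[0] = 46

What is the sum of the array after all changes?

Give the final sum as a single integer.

Answer: 97

Derivation:
Initial sum: 83
Change 1: A[5] -13 -> -3, delta = 10, sum = 93
Change 2: A[3] 8 -> 19, delta = 11, sum = 104
Change 3: A[1] 48 -> -18, delta = -66, sum = 38
Change 4: A[0] -13 -> 46, delta = 59, sum = 97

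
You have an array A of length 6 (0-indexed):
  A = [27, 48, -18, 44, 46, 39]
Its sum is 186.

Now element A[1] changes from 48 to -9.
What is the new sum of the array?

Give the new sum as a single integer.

Answer: 129

Derivation:
Old value at index 1: 48
New value at index 1: -9
Delta = -9 - 48 = -57
New sum = old_sum + delta = 186 + (-57) = 129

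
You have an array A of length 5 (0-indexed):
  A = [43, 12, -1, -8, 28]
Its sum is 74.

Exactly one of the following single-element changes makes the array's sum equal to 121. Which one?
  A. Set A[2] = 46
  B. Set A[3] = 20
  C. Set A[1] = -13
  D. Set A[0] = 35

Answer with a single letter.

Answer: A

Derivation:
Option A: A[2] -1->46, delta=47, new_sum=74+(47)=121 <-- matches target
Option B: A[3] -8->20, delta=28, new_sum=74+(28)=102
Option C: A[1] 12->-13, delta=-25, new_sum=74+(-25)=49
Option D: A[0] 43->35, delta=-8, new_sum=74+(-8)=66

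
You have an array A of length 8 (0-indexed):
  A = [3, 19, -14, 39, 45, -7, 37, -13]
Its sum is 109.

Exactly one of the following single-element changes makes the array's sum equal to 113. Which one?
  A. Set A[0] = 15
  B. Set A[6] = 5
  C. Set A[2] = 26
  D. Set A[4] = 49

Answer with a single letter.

Option A: A[0] 3->15, delta=12, new_sum=109+(12)=121
Option B: A[6] 37->5, delta=-32, new_sum=109+(-32)=77
Option C: A[2] -14->26, delta=40, new_sum=109+(40)=149
Option D: A[4] 45->49, delta=4, new_sum=109+(4)=113 <-- matches target

Answer: D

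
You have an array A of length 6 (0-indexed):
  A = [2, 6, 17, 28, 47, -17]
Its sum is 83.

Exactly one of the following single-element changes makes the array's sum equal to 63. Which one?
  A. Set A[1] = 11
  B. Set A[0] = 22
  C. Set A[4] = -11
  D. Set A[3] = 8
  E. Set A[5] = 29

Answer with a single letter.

Option A: A[1] 6->11, delta=5, new_sum=83+(5)=88
Option B: A[0] 2->22, delta=20, new_sum=83+(20)=103
Option C: A[4] 47->-11, delta=-58, new_sum=83+(-58)=25
Option D: A[3] 28->8, delta=-20, new_sum=83+(-20)=63 <-- matches target
Option E: A[5] -17->29, delta=46, new_sum=83+(46)=129

Answer: D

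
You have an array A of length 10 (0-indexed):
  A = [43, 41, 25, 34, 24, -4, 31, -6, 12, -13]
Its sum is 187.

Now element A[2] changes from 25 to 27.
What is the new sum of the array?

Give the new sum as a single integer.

Answer: 189

Derivation:
Old value at index 2: 25
New value at index 2: 27
Delta = 27 - 25 = 2
New sum = old_sum + delta = 187 + (2) = 189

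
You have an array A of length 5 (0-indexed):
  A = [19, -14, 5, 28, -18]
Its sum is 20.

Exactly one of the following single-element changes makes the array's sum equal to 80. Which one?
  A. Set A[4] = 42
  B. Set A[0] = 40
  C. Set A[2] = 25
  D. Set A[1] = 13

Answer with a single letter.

Answer: A

Derivation:
Option A: A[4] -18->42, delta=60, new_sum=20+(60)=80 <-- matches target
Option B: A[0] 19->40, delta=21, new_sum=20+(21)=41
Option C: A[2] 5->25, delta=20, new_sum=20+(20)=40
Option D: A[1] -14->13, delta=27, new_sum=20+(27)=47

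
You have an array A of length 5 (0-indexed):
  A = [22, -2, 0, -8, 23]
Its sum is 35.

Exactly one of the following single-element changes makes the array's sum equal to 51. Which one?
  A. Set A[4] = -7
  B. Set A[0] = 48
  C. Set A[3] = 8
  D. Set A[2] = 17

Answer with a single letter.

Option A: A[4] 23->-7, delta=-30, new_sum=35+(-30)=5
Option B: A[0] 22->48, delta=26, new_sum=35+(26)=61
Option C: A[3] -8->8, delta=16, new_sum=35+(16)=51 <-- matches target
Option D: A[2] 0->17, delta=17, new_sum=35+(17)=52

Answer: C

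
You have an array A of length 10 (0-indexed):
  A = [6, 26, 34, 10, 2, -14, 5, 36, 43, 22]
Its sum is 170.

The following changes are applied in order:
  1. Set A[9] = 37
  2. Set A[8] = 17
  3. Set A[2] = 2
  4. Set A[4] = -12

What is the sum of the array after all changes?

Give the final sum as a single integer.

Initial sum: 170
Change 1: A[9] 22 -> 37, delta = 15, sum = 185
Change 2: A[8] 43 -> 17, delta = -26, sum = 159
Change 3: A[2] 34 -> 2, delta = -32, sum = 127
Change 4: A[4] 2 -> -12, delta = -14, sum = 113

Answer: 113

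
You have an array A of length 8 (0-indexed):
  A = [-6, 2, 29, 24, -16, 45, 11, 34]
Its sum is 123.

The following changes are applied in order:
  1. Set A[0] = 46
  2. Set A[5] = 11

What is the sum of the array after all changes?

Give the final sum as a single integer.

Answer: 141

Derivation:
Initial sum: 123
Change 1: A[0] -6 -> 46, delta = 52, sum = 175
Change 2: A[5] 45 -> 11, delta = -34, sum = 141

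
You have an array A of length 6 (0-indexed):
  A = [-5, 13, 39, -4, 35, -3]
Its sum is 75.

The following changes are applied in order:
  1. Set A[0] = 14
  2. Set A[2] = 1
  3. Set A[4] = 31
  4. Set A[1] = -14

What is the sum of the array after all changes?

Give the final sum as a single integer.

Initial sum: 75
Change 1: A[0] -5 -> 14, delta = 19, sum = 94
Change 2: A[2] 39 -> 1, delta = -38, sum = 56
Change 3: A[4] 35 -> 31, delta = -4, sum = 52
Change 4: A[1] 13 -> -14, delta = -27, sum = 25

Answer: 25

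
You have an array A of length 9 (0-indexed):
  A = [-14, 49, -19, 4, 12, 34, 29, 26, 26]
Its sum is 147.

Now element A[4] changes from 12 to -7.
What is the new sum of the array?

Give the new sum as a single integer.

Old value at index 4: 12
New value at index 4: -7
Delta = -7 - 12 = -19
New sum = old_sum + delta = 147 + (-19) = 128

Answer: 128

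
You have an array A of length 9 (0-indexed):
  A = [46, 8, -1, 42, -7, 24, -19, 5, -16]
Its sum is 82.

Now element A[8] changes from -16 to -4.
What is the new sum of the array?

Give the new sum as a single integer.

Old value at index 8: -16
New value at index 8: -4
Delta = -4 - -16 = 12
New sum = old_sum + delta = 82 + (12) = 94

Answer: 94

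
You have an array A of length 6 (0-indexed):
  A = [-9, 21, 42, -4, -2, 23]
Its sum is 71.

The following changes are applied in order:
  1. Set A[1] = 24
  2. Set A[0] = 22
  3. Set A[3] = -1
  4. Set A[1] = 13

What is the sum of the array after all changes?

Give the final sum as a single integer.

Initial sum: 71
Change 1: A[1] 21 -> 24, delta = 3, sum = 74
Change 2: A[0] -9 -> 22, delta = 31, sum = 105
Change 3: A[3] -4 -> -1, delta = 3, sum = 108
Change 4: A[1] 24 -> 13, delta = -11, sum = 97

Answer: 97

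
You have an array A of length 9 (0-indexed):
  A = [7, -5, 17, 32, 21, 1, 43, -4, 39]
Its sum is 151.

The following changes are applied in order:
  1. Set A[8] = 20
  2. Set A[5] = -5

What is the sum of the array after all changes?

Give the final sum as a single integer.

Initial sum: 151
Change 1: A[8] 39 -> 20, delta = -19, sum = 132
Change 2: A[5] 1 -> -5, delta = -6, sum = 126

Answer: 126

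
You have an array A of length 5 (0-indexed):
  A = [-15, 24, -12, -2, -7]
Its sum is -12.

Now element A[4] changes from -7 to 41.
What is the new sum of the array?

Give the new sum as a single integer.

Old value at index 4: -7
New value at index 4: 41
Delta = 41 - -7 = 48
New sum = old_sum + delta = -12 + (48) = 36

Answer: 36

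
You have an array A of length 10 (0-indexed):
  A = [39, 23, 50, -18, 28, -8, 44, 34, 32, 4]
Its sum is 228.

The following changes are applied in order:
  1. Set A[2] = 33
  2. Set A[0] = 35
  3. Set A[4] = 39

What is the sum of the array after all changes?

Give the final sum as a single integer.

Answer: 218

Derivation:
Initial sum: 228
Change 1: A[2] 50 -> 33, delta = -17, sum = 211
Change 2: A[0] 39 -> 35, delta = -4, sum = 207
Change 3: A[4] 28 -> 39, delta = 11, sum = 218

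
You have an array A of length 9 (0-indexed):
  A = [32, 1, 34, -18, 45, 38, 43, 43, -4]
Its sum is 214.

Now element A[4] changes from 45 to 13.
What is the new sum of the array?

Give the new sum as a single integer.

Old value at index 4: 45
New value at index 4: 13
Delta = 13 - 45 = -32
New sum = old_sum + delta = 214 + (-32) = 182

Answer: 182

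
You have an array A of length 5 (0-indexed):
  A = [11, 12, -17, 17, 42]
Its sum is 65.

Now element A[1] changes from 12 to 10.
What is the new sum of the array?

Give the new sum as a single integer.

Old value at index 1: 12
New value at index 1: 10
Delta = 10 - 12 = -2
New sum = old_sum + delta = 65 + (-2) = 63

Answer: 63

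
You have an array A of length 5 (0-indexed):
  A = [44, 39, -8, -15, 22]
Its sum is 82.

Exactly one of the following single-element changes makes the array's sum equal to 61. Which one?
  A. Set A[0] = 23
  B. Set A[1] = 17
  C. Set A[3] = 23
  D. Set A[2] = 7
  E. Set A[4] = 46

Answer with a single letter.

Option A: A[0] 44->23, delta=-21, new_sum=82+(-21)=61 <-- matches target
Option B: A[1] 39->17, delta=-22, new_sum=82+(-22)=60
Option C: A[3] -15->23, delta=38, new_sum=82+(38)=120
Option D: A[2] -8->7, delta=15, new_sum=82+(15)=97
Option E: A[4] 22->46, delta=24, new_sum=82+(24)=106

Answer: A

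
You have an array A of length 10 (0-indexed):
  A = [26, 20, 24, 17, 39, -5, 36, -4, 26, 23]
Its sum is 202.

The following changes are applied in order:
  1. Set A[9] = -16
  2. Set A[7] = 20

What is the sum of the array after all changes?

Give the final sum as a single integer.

Answer: 187

Derivation:
Initial sum: 202
Change 1: A[9] 23 -> -16, delta = -39, sum = 163
Change 2: A[7] -4 -> 20, delta = 24, sum = 187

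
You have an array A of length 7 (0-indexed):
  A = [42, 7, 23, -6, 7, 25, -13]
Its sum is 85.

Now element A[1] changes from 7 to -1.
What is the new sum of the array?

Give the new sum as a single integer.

Answer: 77

Derivation:
Old value at index 1: 7
New value at index 1: -1
Delta = -1 - 7 = -8
New sum = old_sum + delta = 85 + (-8) = 77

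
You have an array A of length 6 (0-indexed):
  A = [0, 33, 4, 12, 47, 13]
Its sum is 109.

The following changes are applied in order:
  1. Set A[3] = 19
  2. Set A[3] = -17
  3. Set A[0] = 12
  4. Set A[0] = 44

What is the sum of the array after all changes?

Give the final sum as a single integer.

Initial sum: 109
Change 1: A[3] 12 -> 19, delta = 7, sum = 116
Change 2: A[3] 19 -> -17, delta = -36, sum = 80
Change 3: A[0] 0 -> 12, delta = 12, sum = 92
Change 4: A[0] 12 -> 44, delta = 32, sum = 124

Answer: 124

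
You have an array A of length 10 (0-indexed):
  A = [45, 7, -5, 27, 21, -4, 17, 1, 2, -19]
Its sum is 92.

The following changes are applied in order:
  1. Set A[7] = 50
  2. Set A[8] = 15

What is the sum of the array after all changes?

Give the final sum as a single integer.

Answer: 154

Derivation:
Initial sum: 92
Change 1: A[7] 1 -> 50, delta = 49, sum = 141
Change 2: A[8] 2 -> 15, delta = 13, sum = 154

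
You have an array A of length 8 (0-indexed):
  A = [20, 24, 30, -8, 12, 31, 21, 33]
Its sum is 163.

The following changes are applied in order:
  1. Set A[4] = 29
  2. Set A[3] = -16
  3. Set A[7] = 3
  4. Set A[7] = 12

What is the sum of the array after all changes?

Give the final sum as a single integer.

Initial sum: 163
Change 1: A[4] 12 -> 29, delta = 17, sum = 180
Change 2: A[3] -8 -> -16, delta = -8, sum = 172
Change 3: A[7] 33 -> 3, delta = -30, sum = 142
Change 4: A[7] 3 -> 12, delta = 9, sum = 151

Answer: 151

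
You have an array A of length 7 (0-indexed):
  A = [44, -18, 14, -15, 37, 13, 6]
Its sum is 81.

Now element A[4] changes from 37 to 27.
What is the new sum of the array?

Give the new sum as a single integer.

Answer: 71

Derivation:
Old value at index 4: 37
New value at index 4: 27
Delta = 27 - 37 = -10
New sum = old_sum + delta = 81 + (-10) = 71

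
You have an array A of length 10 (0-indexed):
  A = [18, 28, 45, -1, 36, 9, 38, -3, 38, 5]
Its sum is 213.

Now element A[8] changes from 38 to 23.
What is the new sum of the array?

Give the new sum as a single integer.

Old value at index 8: 38
New value at index 8: 23
Delta = 23 - 38 = -15
New sum = old_sum + delta = 213 + (-15) = 198

Answer: 198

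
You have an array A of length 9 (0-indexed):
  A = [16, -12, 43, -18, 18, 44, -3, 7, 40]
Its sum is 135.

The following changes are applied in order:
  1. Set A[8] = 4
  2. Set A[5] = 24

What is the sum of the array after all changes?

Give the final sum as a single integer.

Answer: 79

Derivation:
Initial sum: 135
Change 1: A[8] 40 -> 4, delta = -36, sum = 99
Change 2: A[5] 44 -> 24, delta = -20, sum = 79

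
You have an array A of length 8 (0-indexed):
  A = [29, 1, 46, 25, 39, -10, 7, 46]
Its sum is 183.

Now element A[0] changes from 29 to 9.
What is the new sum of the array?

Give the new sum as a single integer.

Old value at index 0: 29
New value at index 0: 9
Delta = 9 - 29 = -20
New sum = old_sum + delta = 183 + (-20) = 163

Answer: 163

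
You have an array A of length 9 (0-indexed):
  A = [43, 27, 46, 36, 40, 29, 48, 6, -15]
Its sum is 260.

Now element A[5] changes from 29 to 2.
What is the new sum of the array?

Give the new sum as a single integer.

Answer: 233

Derivation:
Old value at index 5: 29
New value at index 5: 2
Delta = 2 - 29 = -27
New sum = old_sum + delta = 260 + (-27) = 233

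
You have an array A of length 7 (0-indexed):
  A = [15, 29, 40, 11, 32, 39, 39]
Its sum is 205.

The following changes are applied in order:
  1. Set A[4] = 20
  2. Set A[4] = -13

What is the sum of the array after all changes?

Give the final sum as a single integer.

Initial sum: 205
Change 1: A[4] 32 -> 20, delta = -12, sum = 193
Change 2: A[4] 20 -> -13, delta = -33, sum = 160

Answer: 160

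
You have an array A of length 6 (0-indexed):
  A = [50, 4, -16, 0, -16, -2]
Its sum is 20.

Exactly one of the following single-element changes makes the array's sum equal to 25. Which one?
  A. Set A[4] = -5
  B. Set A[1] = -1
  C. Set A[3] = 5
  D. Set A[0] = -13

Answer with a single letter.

Option A: A[4] -16->-5, delta=11, new_sum=20+(11)=31
Option B: A[1] 4->-1, delta=-5, new_sum=20+(-5)=15
Option C: A[3] 0->5, delta=5, new_sum=20+(5)=25 <-- matches target
Option D: A[0] 50->-13, delta=-63, new_sum=20+(-63)=-43

Answer: C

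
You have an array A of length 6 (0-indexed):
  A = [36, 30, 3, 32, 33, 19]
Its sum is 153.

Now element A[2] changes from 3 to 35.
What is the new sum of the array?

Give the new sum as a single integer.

Answer: 185

Derivation:
Old value at index 2: 3
New value at index 2: 35
Delta = 35 - 3 = 32
New sum = old_sum + delta = 153 + (32) = 185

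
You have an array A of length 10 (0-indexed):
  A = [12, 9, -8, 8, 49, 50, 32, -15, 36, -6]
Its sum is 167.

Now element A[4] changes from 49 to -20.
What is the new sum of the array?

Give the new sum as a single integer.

Old value at index 4: 49
New value at index 4: -20
Delta = -20 - 49 = -69
New sum = old_sum + delta = 167 + (-69) = 98

Answer: 98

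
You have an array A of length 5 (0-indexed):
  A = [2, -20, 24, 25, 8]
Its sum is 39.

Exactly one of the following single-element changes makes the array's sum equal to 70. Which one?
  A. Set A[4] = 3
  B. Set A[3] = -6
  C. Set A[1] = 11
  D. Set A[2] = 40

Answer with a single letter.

Answer: C

Derivation:
Option A: A[4] 8->3, delta=-5, new_sum=39+(-5)=34
Option B: A[3] 25->-6, delta=-31, new_sum=39+(-31)=8
Option C: A[1] -20->11, delta=31, new_sum=39+(31)=70 <-- matches target
Option D: A[2] 24->40, delta=16, new_sum=39+(16)=55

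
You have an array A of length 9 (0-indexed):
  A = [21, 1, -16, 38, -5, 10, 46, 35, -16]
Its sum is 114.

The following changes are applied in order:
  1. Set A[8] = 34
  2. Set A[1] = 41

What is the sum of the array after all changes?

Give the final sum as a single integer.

Answer: 204

Derivation:
Initial sum: 114
Change 1: A[8] -16 -> 34, delta = 50, sum = 164
Change 2: A[1] 1 -> 41, delta = 40, sum = 204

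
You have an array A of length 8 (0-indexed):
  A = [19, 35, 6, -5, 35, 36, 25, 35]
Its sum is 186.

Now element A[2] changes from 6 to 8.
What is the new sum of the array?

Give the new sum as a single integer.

Answer: 188

Derivation:
Old value at index 2: 6
New value at index 2: 8
Delta = 8 - 6 = 2
New sum = old_sum + delta = 186 + (2) = 188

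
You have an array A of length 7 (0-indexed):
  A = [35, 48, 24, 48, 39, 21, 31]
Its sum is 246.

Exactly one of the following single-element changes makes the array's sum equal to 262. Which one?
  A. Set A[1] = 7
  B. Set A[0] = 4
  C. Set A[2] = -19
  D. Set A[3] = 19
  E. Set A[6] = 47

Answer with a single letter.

Option A: A[1] 48->7, delta=-41, new_sum=246+(-41)=205
Option B: A[0] 35->4, delta=-31, new_sum=246+(-31)=215
Option C: A[2] 24->-19, delta=-43, new_sum=246+(-43)=203
Option D: A[3] 48->19, delta=-29, new_sum=246+(-29)=217
Option E: A[6] 31->47, delta=16, new_sum=246+(16)=262 <-- matches target

Answer: E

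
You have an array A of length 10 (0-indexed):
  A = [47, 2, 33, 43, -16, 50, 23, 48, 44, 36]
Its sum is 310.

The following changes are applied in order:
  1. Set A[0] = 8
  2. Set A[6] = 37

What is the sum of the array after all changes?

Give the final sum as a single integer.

Initial sum: 310
Change 1: A[0] 47 -> 8, delta = -39, sum = 271
Change 2: A[6] 23 -> 37, delta = 14, sum = 285

Answer: 285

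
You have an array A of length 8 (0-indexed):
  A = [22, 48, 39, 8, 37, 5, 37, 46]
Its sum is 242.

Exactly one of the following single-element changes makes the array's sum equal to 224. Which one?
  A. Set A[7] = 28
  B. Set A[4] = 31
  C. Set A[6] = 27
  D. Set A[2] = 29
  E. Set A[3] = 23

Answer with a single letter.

Answer: A

Derivation:
Option A: A[7] 46->28, delta=-18, new_sum=242+(-18)=224 <-- matches target
Option B: A[4] 37->31, delta=-6, new_sum=242+(-6)=236
Option C: A[6] 37->27, delta=-10, new_sum=242+(-10)=232
Option D: A[2] 39->29, delta=-10, new_sum=242+(-10)=232
Option E: A[3] 8->23, delta=15, new_sum=242+(15)=257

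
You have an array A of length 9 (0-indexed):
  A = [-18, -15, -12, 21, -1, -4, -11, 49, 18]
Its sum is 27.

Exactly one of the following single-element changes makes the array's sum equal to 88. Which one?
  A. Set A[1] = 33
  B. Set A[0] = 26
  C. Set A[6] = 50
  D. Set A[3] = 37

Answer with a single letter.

Option A: A[1] -15->33, delta=48, new_sum=27+(48)=75
Option B: A[0] -18->26, delta=44, new_sum=27+(44)=71
Option C: A[6] -11->50, delta=61, new_sum=27+(61)=88 <-- matches target
Option D: A[3] 21->37, delta=16, new_sum=27+(16)=43

Answer: C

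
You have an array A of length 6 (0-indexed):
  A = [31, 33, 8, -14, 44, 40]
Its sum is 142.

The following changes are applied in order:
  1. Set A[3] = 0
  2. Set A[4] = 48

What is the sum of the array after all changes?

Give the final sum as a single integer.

Initial sum: 142
Change 1: A[3] -14 -> 0, delta = 14, sum = 156
Change 2: A[4] 44 -> 48, delta = 4, sum = 160

Answer: 160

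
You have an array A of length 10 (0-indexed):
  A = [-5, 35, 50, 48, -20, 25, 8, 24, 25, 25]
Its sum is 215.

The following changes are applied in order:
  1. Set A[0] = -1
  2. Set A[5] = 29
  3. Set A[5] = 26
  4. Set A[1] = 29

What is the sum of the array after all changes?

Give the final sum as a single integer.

Answer: 214

Derivation:
Initial sum: 215
Change 1: A[0] -5 -> -1, delta = 4, sum = 219
Change 2: A[5] 25 -> 29, delta = 4, sum = 223
Change 3: A[5] 29 -> 26, delta = -3, sum = 220
Change 4: A[1] 35 -> 29, delta = -6, sum = 214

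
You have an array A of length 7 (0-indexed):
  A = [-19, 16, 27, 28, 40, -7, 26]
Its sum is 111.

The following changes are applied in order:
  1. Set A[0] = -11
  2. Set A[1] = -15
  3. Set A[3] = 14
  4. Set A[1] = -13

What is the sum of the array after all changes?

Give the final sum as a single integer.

Answer: 76

Derivation:
Initial sum: 111
Change 1: A[0] -19 -> -11, delta = 8, sum = 119
Change 2: A[1] 16 -> -15, delta = -31, sum = 88
Change 3: A[3] 28 -> 14, delta = -14, sum = 74
Change 4: A[1] -15 -> -13, delta = 2, sum = 76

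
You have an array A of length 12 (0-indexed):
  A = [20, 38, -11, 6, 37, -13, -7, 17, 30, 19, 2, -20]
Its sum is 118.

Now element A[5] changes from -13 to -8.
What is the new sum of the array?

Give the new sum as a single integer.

Old value at index 5: -13
New value at index 5: -8
Delta = -8 - -13 = 5
New sum = old_sum + delta = 118 + (5) = 123

Answer: 123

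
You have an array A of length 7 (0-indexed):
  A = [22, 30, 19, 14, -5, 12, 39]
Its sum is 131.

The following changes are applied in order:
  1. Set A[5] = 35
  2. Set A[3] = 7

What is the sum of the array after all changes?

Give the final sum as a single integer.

Answer: 147

Derivation:
Initial sum: 131
Change 1: A[5] 12 -> 35, delta = 23, sum = 154
Change 2: A[3] 14 -> 7, delta = -7, sum = 147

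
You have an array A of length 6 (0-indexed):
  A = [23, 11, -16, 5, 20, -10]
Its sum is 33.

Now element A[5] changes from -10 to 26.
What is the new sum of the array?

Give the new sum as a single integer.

Answer: 69

Derivation:
Old value at index 5: -10
New value at index 5: 26
Delta = 26 - -10 = 36
New sum = old_sum + delta = 33 + (36) = 69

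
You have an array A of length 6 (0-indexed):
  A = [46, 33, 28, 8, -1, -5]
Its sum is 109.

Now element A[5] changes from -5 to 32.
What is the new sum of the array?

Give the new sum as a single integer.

Answer: 146

Derivation:
Old value at index 5: -5
New value at index 5: 32
Delta = 32 - -5 = 37
New sum = old_sum + delta = 109 + (37) = 146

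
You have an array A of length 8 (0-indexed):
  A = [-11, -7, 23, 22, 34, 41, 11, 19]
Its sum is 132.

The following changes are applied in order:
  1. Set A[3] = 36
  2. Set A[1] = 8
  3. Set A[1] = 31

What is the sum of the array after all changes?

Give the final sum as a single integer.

Initial sum: 132
Change 1: A[3] 22 -> 36, delta = 14, sum = 146
Change 2: A[1] -7 -> 8, delta = 15, sum = 161
Change 3: A[1] 8 -> 31, delta = 23, sum = 184

Answer: 184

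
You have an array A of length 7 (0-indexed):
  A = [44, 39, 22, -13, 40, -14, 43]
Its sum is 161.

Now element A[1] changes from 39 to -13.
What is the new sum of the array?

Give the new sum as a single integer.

Answer: 109

Derivation:
Old value at index 1: 39
New value at index 1: -13
Delta = -13 - 39 = -52
New sum = old_sum + delta = 161 + (-52) = 109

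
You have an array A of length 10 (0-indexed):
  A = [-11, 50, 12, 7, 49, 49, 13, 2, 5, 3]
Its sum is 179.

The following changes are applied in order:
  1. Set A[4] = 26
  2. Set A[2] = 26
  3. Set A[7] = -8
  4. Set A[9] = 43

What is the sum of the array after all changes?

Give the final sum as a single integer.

Answer: 200

Derivation:
Initial sum: 179
Change 1: A[4] 49 -> 26, delta = -23, sum = 156
Change 2: A[2] 12 -> 26, delta = 14, sum = 170
Change 3: A[7] 2 -> -8, delta = -10, sum = 160
Change 4: A[9] 3 -> 43, delta = 40, sum = 200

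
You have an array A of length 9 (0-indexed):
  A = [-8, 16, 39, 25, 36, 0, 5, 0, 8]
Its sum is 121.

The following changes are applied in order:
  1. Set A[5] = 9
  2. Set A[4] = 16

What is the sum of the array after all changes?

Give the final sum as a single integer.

Initial sum: 121
Change 1: A[5] 0 -> 9, delta = 9, sum = 130
Change 2: A[4] 36 -> 16, delta = -20, sum = 110

Answer: 110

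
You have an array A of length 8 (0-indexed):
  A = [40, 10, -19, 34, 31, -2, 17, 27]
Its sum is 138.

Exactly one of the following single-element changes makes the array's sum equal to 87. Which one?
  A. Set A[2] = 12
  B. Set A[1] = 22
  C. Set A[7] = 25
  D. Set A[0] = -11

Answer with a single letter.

Answer: D

Derivation:
Option A: A[2] -19->12, delta=31, new_sum=138+(31)=169
Option B: A[1] 10->22, delta=12, new_sum=138+(12)=150
Option C: A[7] 27->25, delta=-2, new_sum=138+(-2)=136
Option D: A[0] 40->-11, delta=-51, new_sum=138+(-51)=87 <-- matches target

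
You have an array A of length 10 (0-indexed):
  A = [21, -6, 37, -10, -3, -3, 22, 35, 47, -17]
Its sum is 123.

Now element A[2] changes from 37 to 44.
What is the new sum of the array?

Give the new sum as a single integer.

Old value at index 2: 37
New value at index 2: 44
Delta = 44 - 37 = 7
New sum = old_sum + delta = 123 + (7) = 130

Answer: 130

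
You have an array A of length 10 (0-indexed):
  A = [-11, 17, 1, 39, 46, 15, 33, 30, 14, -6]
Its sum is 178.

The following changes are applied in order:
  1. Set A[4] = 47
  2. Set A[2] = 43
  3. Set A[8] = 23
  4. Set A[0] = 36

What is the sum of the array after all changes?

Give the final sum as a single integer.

Initial sum: 178
Change 1: A[4] 46 -> 47, delta = 1, sum = 179
Change 2: A[2] 1 -> 43, delta = 42, sum = 221
Change 3: A[8] 14 -> 23, delta = 9, sum = 230
Change 4: A[0] -11 -> 36, delta = 47, sum = 277

Answer: 277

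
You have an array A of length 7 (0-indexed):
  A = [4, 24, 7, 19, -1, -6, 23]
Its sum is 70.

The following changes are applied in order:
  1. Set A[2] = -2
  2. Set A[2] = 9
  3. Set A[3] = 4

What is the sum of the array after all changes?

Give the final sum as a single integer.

Answer: 57

Derivation:
Initial sum: 70
Change 1: A[2] 7 -> -2, delta = -9, sum = 61
Change 2: A[2] -2 -> 9, delta = 11, sum = 72
Change 3: A[3] 19 -> 4, delta = -15, sum = 57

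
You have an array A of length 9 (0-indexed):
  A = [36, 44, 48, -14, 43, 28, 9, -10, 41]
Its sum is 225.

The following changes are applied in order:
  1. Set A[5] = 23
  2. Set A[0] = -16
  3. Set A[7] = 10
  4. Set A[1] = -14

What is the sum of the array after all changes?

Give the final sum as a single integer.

Initial sum: 225
Change 1: A[5] 28 -> 23, delta = -5, sum = 220
Change 2: A[0] 36 -> -16, delta = -52, sum = 168
Change 3: A[7] -10 -> 10, delta = 20, sum = 188
Change 4: A[1] 44 -> -14, delta = -58, sum = 130

Answer: 130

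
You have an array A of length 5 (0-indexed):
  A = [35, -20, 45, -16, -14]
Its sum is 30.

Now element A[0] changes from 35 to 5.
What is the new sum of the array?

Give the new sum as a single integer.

Old value at index 0: 35
New value at index 0: 5
Delta = 5 - 35 = -30
New sum = old_sum + delta = 30 + (-30) = 0

Answer: 0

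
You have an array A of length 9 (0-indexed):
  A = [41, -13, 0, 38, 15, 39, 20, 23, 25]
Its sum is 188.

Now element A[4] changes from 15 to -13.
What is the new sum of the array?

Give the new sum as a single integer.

Answer: 160

Derivation:
Old value at index 4: 15
New value at index 4: -13
Delta = -13 - 15 = -28
New sum = old_sum + delta = 188 + (-28) = 160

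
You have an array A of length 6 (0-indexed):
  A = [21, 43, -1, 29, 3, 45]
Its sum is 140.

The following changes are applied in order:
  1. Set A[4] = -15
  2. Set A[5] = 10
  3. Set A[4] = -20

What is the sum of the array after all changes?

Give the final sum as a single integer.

Answer: 82

Derivation:
Initial sum: 140
Change 1: A[4] 3 -> -15, delta = -18, sum = 122
Change 2: A[5] 45 -> 10, delta = -35, sum = 87
Change 3: A[4] -15 -> -20, delta = -5, sum = 82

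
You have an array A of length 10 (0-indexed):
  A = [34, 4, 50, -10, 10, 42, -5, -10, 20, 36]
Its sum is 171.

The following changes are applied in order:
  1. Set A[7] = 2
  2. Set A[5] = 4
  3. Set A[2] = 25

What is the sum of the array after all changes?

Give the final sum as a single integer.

Initial sum: 171
Change 1: A[7] -10 -> 2, delta = 12, sum = 183
Change 2: A[5] 42 -> 4, delta = -38, sum = 145
Change 3: A[2] 50 -> 25, delta = -25, sum = 120

Answer: 120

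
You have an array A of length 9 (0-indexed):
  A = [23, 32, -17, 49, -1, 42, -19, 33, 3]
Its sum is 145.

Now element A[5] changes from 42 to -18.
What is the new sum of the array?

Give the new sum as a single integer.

Old value at index 5: 42
New value at index 5: -18
Delta = -18 - 42 = -60
New sum = old_sum + delta = 145 + (-60) = 85

Answer: 85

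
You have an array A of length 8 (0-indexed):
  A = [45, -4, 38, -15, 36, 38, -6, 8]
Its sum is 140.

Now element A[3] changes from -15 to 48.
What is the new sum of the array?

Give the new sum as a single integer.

Answer: 203

Derivation:
Old value at index 3: -15
New value at index 3: 48
Delta = 48 - -15 = 63
New sum = old_sum + delta = 140 + (63) = 203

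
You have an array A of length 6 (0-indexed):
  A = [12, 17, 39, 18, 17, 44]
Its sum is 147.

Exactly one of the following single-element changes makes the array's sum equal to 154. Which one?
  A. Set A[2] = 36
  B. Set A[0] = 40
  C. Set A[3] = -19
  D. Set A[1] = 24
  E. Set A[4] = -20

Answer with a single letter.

Option A: A[2] 39->36, delta=-3, new_sum=147+(-3)=144
Option B: A[0] 12->40, delta=28, new_sum=147+(28)=175
Option C: A[3] 18->-19, delta=-37, new_sum=147+(-37)=110
Option D: A[1] 17->24, delta=7, new_sum=147+(7)=154 <-- matches target
Option E: A[4] 17->-20, delta=-37, new_sum=147+(-37)=110

Answer: D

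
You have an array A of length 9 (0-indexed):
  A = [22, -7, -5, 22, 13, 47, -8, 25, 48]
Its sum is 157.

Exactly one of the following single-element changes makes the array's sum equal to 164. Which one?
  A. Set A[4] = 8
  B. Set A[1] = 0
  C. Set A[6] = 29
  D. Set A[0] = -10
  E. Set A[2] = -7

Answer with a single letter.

Option A: A[4] 13->8, delta=-5, new_sum=157+(-5)=152
Option B: A[1] -7->0, delta=7, new_sum=157+(7)=164 <-- matches target
Option C: A[6] -8->29, delta=37, new_sum=157+(37)=194
Option D: A[0] 22->-10, delta=-32, new_sum=157+(-32)=125
Option E: A[2] -5->-7, delta=-2, new_sum=157+(-2)=155

Answer: B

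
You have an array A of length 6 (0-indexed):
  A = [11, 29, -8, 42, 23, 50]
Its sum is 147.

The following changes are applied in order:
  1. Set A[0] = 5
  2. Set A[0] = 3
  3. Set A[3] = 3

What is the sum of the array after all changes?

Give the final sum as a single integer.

Initial sum: 147
Change 1: A[0] 11 -> 5, delta = -6, sum = 141
Change 2: A[0] 5 -> 3, delta = -2, sum = 139
Change 3: A[3] 42 -> 3, delta = -39, sum = 100

Answer: 100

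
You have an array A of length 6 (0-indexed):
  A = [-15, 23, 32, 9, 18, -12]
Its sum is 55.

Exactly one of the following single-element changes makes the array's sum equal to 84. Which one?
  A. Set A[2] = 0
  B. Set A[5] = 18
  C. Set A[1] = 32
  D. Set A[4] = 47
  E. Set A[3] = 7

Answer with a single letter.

Option A: A[2] 32->0, delta=-32, new_sum=55+(-32)=23
Option B: A[5] -12->18, delta=30, new_sum=55+(30)=85
Option C: A[1] 23->32, delta=9, new_sum=55+(9)=64
Option D: A[4] 18->47, delta=29, new_sum=55+(29)=84 <-- matches target
Option E: A[3] 9->7, delta=-2, new_sum=55+(-2)=53

Answer: D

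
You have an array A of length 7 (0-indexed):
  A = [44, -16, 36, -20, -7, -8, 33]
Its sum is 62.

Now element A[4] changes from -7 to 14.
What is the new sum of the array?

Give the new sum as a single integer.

Old value at index 4: -7
New value at index 4: 14
Delta = 14 - -7 = 21
New sum = old_sum + delta = 62 + (21) = 83

Answer: 83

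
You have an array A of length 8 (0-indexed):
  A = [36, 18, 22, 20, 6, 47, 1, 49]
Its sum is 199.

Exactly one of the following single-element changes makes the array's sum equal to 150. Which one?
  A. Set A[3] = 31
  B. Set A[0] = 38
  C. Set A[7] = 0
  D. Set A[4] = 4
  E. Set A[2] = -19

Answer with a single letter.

Option A: A[3] 20->31, delta=11, new_sum=199+(11)=210
Option B: A[0] 36->38, delta=2, new_sum=199+(2)=201
Option C: A[7] 49->0, delta=-49, new_sum=199+(-49)=150 <-- matches target
Option D: A[4] 6->4, delta=-2, new_sum=199+(-2)=197
Option E: A[2] 22->-19, delta=-41, new_sum=199+(-41)=158

Answer: C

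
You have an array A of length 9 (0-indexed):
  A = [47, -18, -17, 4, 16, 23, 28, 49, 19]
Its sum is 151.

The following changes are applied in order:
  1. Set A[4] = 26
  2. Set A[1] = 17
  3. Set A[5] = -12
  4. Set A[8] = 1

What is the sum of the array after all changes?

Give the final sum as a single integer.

Answer: 143

Derivation:
Initial sum: 151
Change 1: A[4] 16 -> 26, delta = 10, sum = 161
Change 2: A[1] -18 -> 17, delta = 35, sum = 196
Change 3: A[5] 23 -> -12, delta = -35, sum = 161
Change 4: A[8] 19 -> 1, delta = -18, sum = 143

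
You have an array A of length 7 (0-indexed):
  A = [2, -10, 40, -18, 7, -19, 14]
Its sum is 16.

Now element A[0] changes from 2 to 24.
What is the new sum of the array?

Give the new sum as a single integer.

Old value at index 0: 2
New value at index 0: 24
Delta = 24 - 2 = 22
New sum = old_sum + delta = 16 + (22) = 38

Answer: 38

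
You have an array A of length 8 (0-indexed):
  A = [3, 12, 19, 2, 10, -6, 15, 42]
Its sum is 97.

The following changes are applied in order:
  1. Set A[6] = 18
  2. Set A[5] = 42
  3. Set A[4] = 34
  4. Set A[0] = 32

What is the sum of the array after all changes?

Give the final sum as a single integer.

Initial sum: 97
Change 1: A[6] 15 -> 18, delta = 3, sum = 100
Change 2: A[5] -6 -> 42, delta = 48, sum = 148
Change 3: A[4] 10 -> 34, delta = 24, sum = 172
Change 4: A[0] 3 -> 32, delta = 29, sum = 201

Answer: 201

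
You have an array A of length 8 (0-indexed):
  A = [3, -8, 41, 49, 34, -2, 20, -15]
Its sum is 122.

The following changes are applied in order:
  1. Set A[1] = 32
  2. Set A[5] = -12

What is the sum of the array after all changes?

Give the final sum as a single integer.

Initial sum: 122
Change 1: A[1] -8 -> 32, delta = 40, sum = 162
Change 2: A[5] -2 -> -12, delta = -10, sum = 152

Answer: 152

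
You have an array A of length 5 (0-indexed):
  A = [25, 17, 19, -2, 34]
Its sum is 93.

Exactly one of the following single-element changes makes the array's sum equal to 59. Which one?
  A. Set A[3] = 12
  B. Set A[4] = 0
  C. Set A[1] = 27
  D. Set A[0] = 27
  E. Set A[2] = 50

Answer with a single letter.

Answer: B

Derivation:
Option A: A[3] -2->12, delta=14, new_sum=93+(14)=107
Option B: A[4] 34->0, delta=-34, new_sum=93+(-34)=59 <-- matches target
Option C: A[1] 17->27, delta=10, new_sum=93+(10)=103
Option D: A[0] 25->27, delta=2, new_sum=93+(2)=95
Option E: A[2] 19->50, delta=31, new_sum=93+(31)=124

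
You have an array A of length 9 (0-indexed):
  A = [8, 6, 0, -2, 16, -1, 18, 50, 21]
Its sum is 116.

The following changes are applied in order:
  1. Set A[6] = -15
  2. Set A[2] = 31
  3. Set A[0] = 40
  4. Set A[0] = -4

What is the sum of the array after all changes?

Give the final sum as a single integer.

Initial sum: 116
Change 1: A[6] 18 -> -15, delta = -33, sum = 83
Change 2: A[2] 0 -> 31, delta = 31, sum = 114
Change 3: A[0] 8 -> 40, delta = 32, sum = 146
Change 4: A[0] 40 -> -4, delta = -44, sum = 102

Answer: 102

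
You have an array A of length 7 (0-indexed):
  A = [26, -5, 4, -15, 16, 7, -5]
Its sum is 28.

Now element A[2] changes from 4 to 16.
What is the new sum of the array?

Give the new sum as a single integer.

Old value at index 2: 4
New value at index 2: 16
Delta = 16 - 4 = 12
New sum = old_sum + delta = 28 + (12) = 40

Answer: 40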